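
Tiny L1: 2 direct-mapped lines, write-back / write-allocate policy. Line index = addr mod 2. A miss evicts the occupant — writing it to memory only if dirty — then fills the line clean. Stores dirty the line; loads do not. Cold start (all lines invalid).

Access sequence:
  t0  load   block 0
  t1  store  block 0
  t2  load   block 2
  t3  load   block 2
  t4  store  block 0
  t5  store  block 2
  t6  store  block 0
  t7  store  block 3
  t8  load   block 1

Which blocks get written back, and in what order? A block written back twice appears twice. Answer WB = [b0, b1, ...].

0: R B0 → L0 miss [-]
1: W B0 → L0 hit [D]
2: R B2 → L0 miss wb→B0 [-]
3: R B2 → L0 hit [-]
4: W B0 → L0 miss [D]
5: W B2 → L0 miss wb→B0 [D]
6: W B0 → L0 miss wb→B2 [D]
7: W B3 → L1 miss [D]
8: R B1 → L1 miss wb→B3 [-]

WB = [0, 0, 2, 3]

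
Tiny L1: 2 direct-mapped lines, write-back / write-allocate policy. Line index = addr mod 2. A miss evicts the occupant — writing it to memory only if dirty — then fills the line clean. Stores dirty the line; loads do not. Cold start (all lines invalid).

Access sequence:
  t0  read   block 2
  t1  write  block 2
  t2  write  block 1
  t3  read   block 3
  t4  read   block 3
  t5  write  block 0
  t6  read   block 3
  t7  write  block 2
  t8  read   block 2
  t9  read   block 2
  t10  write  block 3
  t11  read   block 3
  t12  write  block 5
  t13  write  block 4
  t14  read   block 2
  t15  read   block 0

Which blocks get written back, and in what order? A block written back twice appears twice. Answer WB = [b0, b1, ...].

0: R B2 -> L0 miss  d=-]
1: W B2 -> L0 hit  d=D]
2: W B1 -> L1 miss  d=D]
3: R B3 -> L1 miss wb->B1  d=-]
4: R B3 -> L1 hit  d=-]
5: W B0 -> L0 miss wb->B2  d=D]
6: R B3 -> L1 hit  d=-]
7: W B2 -> L0 miss wb->B0  d=D]
8: R B2 -> L0 hit  d=D]
9: R B2 -> L0 hit  d=D]
10: W B3 -> L1 hit  d=D]
11: R B3 -> L1 hit  d=D]
12: W B5 -> L1 miss wb->B3  d=D]
13: W B4 -> L0 miss wb->B2  d=D]
14: R B2 -> L0 miss wb->B4  d=-]
15: R B0 -> L0 miss  d=-]

WB = [1, 2, 0, 3, 2, 4]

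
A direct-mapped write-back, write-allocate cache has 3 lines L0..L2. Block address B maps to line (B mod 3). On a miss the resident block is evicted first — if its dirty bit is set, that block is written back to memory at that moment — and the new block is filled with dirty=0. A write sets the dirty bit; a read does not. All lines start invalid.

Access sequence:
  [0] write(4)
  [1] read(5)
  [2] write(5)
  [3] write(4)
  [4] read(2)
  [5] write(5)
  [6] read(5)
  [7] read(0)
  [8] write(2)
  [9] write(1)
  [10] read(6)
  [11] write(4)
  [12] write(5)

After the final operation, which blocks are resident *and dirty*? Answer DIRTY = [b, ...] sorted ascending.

DIRTY = [4, 5]

  0 | W B4 → L1 miss [D]
  1 | R B5 → L2 miss [-]
  2 | W B5 → L2 hit [D]
  3 | W B4 → L1 hit [D]
  4 | R B2 → L2 miss wb→B5 [-]
  5 | W B5 → L2 miss [D]
  6 | R B5 → L2 hit [D]
  7 | R B0 → L0 miss [-]
  8 | W B2 → L2 miss wb→B5 [D]
  9 | W B1 → L1 miss wb→B4 [D]
  10 | R B6 → L0 miss [-]
  11 | W B4 → L1 miss wb→B1 [D]
  12 | W B5 → L2 miss wb→B2 [D]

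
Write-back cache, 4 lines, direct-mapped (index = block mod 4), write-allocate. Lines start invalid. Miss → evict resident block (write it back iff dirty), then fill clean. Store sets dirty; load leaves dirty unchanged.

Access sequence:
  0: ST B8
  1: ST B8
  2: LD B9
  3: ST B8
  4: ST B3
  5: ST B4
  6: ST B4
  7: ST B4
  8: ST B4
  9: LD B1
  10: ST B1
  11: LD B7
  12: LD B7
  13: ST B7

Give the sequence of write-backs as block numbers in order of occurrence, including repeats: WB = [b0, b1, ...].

0: W B8 → L0 miss [D]
1: W B8 → L0 hit [D]
2: R B9 → L1 miss [-]
3: W B8 → L0 hit [D]
4: W B3 → L3 miss [D]
5: W B4 → L0 miss wb→B8 [D]
6: W B4 → L0 hit [D]
7: W B4 → L0 hit [D]
8: W B4 → L0 hit [D]
9: R B1 → L1 miss [-]
10: W B1 → L1 hit [D]
11: R B7 → L3 miss wb→B3 [-]
12: R B7 → L3 hit [-]
13: W B7 → L3 hit [D]

WB = [8, 3]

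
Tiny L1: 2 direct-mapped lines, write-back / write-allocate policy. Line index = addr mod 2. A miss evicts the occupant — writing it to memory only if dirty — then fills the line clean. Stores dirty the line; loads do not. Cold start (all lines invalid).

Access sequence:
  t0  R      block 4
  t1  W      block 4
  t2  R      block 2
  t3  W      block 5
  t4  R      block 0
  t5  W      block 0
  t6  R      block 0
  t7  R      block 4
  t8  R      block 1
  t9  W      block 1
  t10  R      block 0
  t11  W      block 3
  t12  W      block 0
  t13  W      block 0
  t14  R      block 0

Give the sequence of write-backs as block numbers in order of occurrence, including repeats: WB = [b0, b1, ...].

0: R B4 -> L0 miss  d=-]
1: W B4 -> L0 hit  d=D]
2: R B2 -> L0 miss wb->B4  d=-]
3: W B5 -> L1 miss  d=D]
4: R B0 -> L0 miss  d=-]
5: W B0 -> L0 hit  d=D]
6: R B0 -> L0 hit  d=D]
7: R B4 -> L0 miss wb->B0  d=-]
8: R B1 -> L1 miss wb->B5  d=-]
9: W B1 -> L1 hit  d=D]
10: R B0 -> L0 miss  d=-]
11: W B3 -> L1 miss wb->B1  d=D]
12: W B0 -> L0 hit  d=D]
13: W B0 -> L0 hit  d=D]
14: R B0 -> L0 hit  d=D]

WB = [4, 0, 5, 1]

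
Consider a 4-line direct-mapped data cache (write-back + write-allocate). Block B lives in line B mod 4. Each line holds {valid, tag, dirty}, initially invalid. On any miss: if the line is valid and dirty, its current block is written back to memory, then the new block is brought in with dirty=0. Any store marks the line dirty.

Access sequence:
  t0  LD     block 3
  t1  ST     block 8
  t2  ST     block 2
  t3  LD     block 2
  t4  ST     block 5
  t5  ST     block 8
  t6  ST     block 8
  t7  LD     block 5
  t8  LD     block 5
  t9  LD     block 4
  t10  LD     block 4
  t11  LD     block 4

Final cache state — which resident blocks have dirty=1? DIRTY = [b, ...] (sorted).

DIRTY = [2, 5]

  0 | R B3 → L3 miss [-]
  1 | W B8 → L0 miss [D]
  2 | W B2 → L2 miss [D]
  3 | R B2 → L2 hit [D]
  4 | W B5 → L1 miss [D]
  5 | W B8 → L0 hit [D]
  6 | W B8 → L0 hit [D]
  7 | R B5 → L1 hit [D]
  8 | R B5 → L1 hit [D]
  9 | R B4 → L0 miss wb→B8 [-]
  10 | R B4 → L0 hit [-]
  11 | R B4 → L0 hit [-]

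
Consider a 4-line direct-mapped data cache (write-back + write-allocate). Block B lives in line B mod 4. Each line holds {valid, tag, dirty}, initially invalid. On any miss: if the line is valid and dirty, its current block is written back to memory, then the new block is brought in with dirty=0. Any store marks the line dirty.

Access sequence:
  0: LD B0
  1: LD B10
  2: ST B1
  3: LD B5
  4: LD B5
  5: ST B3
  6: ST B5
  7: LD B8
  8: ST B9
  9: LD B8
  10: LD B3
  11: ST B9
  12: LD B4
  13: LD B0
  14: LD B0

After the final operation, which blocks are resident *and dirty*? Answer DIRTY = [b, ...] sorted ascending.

  0 | R B0 → L0 miss [-]
  1 | R B10 → L2 miss [-]
  2 | W B1 → L1 miss [D]
  3 | R B5 → L1 miss wb→B1 [-]
  4 | R B5 → L1 hit [-]
  5 | W B3 → L3 miss [D]
  6 | W B5 → L1 hit [D]
  7 | R B8 → L0 miss [-]
  8 | W B9 → L1 miss wb→B5 [D]
  9 | R B8 → L0 hit [-]
  10 | R B3 → L3 hit [D]
  11 | W B9 → L1 hit [D]
  12 | R B4 → L0 miss [-]
  13 | R B0 → L0 miss [-]
  14 | R B0 → L0 hit [-]

DIRTY = [3, 9]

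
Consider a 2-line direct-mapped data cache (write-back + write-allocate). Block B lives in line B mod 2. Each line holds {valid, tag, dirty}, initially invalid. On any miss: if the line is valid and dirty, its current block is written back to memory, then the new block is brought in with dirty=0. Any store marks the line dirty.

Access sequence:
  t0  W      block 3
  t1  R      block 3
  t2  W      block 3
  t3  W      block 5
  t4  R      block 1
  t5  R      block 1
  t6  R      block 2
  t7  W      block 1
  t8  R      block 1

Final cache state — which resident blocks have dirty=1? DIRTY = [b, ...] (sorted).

  0 | W B3 → L1 miss [D]
  1 | R B3 → L1 hit [D]
  2 | W B3 → L1 hit [D]
  3 | W B5 → L1 miss wb→B3 [D]
  4 | R B1 → L1 miss wb→B5 [-]
  5 | R B1 → L1 hit [-]
  6 | R B2 → L0 miss [-]
  7 | W B1 → L1 hit [D]
  8 | R B1 → L1 hit [D]

DIRTY = [1]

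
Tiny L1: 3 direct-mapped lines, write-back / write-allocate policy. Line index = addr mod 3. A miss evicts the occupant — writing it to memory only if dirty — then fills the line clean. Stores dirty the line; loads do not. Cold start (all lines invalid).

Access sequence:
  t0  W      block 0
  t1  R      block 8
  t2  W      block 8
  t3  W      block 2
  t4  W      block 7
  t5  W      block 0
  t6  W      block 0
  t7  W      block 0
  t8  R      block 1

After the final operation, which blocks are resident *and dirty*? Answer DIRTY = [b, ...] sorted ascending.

DIRTY = [0, 2]

  0 | W B0 → L0 miss [D]
  1 | R B8 → L2 miss [-]
  2 | W B8 → L2 hit [D]
  3 | W B2 → L2 miss wb→B8 [D]
  4 | W B7 → L1 miss [D]
  5 | W B0 → L0 hit [D]
  6 | W B0 → L0 hit [D]
  7 | W B0 → L0 hit [D]
  8 | R B1 → L1 miss wb→B7 [-]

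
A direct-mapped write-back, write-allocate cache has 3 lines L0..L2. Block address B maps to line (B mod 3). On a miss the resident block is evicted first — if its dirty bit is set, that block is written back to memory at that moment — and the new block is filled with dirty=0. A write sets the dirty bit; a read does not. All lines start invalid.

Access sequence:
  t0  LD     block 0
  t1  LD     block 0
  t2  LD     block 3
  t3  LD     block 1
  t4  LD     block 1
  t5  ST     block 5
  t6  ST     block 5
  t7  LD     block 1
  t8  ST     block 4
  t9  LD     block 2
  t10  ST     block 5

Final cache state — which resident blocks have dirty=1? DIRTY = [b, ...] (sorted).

DIRTY = [4, 5]

0: R B0 -> L0 miss  d=-]
1: R B0 -> L0 hit  d=-]
2: R B3 -> L0 miss  d=-]
3: R B1 -> L1 miss  d=-]
4: R B1 -> L1 hit  d=-]
5: W B5 -> L2 miss  d=D]
6: W B5 -> L2 hit  d=D]
7: R B1 -> L1 hit  d=-]
8: W B4 -> L1 miss  d=D]
9: R B2 -> L2 miss wb->B5  d=-]
10: W B5 -> L2 miss  d=D]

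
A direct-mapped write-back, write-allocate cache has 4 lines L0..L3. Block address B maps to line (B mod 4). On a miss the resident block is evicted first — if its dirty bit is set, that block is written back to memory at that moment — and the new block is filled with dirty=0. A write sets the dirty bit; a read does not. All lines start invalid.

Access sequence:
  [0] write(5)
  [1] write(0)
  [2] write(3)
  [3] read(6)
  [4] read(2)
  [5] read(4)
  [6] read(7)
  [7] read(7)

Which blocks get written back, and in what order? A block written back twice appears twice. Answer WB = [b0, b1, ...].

WB = [0, 3]

  0 | W B5 → L1 miss [D]
  1 | W B0 → L0 miss [D]
  2 | W B3 → L3 miss [D]
  3 | R B6 → L2 miss [-]
  4 | R B2 → L2 miss [-]
  5 | R B4 → L0 miss wb→B0 [-]
  6 | R B7 → L3 miss wb→B3 [-]
  7 | R B7 → L3 hit [-]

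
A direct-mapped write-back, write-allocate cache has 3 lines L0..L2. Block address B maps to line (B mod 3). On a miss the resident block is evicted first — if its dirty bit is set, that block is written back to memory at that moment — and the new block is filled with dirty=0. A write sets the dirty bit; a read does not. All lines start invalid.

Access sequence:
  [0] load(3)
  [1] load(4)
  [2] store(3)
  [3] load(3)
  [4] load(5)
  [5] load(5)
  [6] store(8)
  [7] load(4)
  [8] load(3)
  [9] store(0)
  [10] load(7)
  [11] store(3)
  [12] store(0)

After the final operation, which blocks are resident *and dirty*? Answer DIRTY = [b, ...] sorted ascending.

  0 | R B3 → L0 miss [-]
  1 | R B4 → L1 miss [-]
  2 | W B3 → L0 hit [D]
  3 | R B3 → L0 hit [D]
  4 | R B5 → L2 miss [-]
  5 | R B5 → L2 hit [-]
  6 | W B8 → L2 miss [D]
  7 | R B4 → L1 hit [-]
  8 | R B3 → L0 hit [D]
  9 | W B0 → L0 miss wb→B3 [D]
  10 | R B7 → L1 miss [-]
  11 | W B3 → L0 miss wb→B0 [D]
  12 | W B0 → L0 miss wb→B3 [D]

DIRTY = [0, 8]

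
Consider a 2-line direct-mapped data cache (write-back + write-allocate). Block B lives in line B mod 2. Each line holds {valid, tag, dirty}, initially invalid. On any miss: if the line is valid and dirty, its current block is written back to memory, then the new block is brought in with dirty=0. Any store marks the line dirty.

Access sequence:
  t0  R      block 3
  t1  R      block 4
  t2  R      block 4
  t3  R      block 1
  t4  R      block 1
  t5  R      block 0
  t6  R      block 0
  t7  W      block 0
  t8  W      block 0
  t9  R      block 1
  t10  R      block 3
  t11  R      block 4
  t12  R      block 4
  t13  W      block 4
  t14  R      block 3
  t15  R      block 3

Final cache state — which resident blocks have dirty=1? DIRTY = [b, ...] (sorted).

0: R B3 -> L1 miss  d=-]
1: R B4 -> L0 miss  d=-]
2: R B4 -> L0 hit  d=-]
3: R B1 -> L1 miss  d=-]
4: R B1 -> L1 hit  d=-]
5: R B0 -> L0 miss  d=-]
6: R B0 -> L0 hit  d=-]
7: W B0 -> L0 hit  d=D]
8: W B0 -> L0 hit  d=D]
9: R B1 -> L1 hit  d=-]
10: R B3 -> L1 miss  d=-]
11: R B4 -> L0 miss wb->B0  d=-]
12: R B4 -> L0 hit  d=-]
13: W B4 -> L0 hit  d=D]
14: R B3 -> L1 hit  d=-]
15: R B3 -> L1 hit  d=-]

DIRTY = [4]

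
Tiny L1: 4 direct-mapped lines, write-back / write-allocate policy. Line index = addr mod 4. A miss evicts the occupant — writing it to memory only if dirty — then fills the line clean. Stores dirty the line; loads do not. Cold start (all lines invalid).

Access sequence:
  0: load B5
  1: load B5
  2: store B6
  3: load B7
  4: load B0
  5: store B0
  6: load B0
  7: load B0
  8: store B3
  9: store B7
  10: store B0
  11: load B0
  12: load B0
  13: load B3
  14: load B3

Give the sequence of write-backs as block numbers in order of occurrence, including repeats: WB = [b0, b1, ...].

0: R B5 -> L1 miss  d=-]
1: R B5 -> L1 hit  d=-]
2: W B6 -> L2 miss  d=D]
3: R B7 -> L3 miss  d=-]
4: R B0 -> L0 miss  d=-]
5: W B0 -> L0 hit  d=D]
6: R B0 -> L0 hit  d=D]
7: R B0 -> L0 hit  d=D]
8: W B3 -> L3 miss  d=D]
9: W B7 -> L3 miss wb->B3  d=D]
10: W B0 -> L0 hit  d=D]
11: R B0 -> L0 hit  d=D]
12: R B0 -> L0 hit  d=D]
13: R B3 -> L3 miss wb->B7  d=-]
14: R B3 -> L3 hit  d=-]

WB = [3, 7]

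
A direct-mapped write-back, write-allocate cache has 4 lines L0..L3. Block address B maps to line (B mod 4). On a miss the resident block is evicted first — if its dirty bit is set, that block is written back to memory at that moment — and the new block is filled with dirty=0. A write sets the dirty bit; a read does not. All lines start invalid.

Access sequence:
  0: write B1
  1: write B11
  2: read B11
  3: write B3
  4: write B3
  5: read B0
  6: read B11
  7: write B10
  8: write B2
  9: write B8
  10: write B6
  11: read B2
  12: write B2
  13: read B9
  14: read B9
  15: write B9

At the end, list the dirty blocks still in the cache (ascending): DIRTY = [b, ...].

DIRTY = [2, 8, 9]

0: W B1 → L1 miss [D]
1: W B11 → L3 miss [D]
2: R B11 → L3 hit [D]
3: W B3 → L3 miss wb→B11 [D]
4: W B3 → L3 hit [D]
5: R B0 → L0 miss [-]
6: R B11 → L3 miss wb→B3 [-]
7: W B10 → L2 miss [D]
8: W B2 → L2 miss wb→B10 [D]
9: W B8 → L0 miss [D]
10: W B6 → L2 miss wb→B2 [D]
11: R B2 → L2 miss wb→B6 [-]
12: W B2 → L2 hit [D]
13: R B9 → L1 miss wb→B1 [-]
14: R B9 → L1 hit [-]
15: W B9 → L1 hit [D]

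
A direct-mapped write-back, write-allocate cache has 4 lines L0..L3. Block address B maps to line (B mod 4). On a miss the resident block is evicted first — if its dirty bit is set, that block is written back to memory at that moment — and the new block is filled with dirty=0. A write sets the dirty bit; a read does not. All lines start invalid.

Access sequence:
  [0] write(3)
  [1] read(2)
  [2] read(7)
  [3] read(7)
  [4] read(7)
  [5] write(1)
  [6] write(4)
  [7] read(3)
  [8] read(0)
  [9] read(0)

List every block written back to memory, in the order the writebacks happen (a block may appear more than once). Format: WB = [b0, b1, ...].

  0 | W B3 → L3 miss [D]
  1 | R B2 → L2 miss [-]
  2 | R B7 → L3 miss wb→B3 [-]
  3 | R B7 → L3 hit [-]
  4 | R B7 → L3 hit [-]
  5 | W B1 → L1 miss [D]
  6 | W B4 → L0 miss [D]
  7 | R B3 → L3 miss [-]
  8 | R B0 → L0 miss wb→B4 [-]
  9 | R B0 → L0 hit [-]

WB = [3, 4]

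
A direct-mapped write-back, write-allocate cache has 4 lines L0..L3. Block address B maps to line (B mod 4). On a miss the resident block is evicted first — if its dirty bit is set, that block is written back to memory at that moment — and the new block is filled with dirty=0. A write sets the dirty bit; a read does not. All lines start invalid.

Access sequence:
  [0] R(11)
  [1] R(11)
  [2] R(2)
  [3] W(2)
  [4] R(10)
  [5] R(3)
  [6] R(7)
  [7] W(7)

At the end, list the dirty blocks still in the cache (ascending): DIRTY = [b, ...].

0: R B11 → L3 miss [-]
1: R B11 → L3 hit [-]
2: R B2 → L2 miss [-]
3: W B2 → L2 hit [D]
4: R B10 → L2 miss wb→B2 [-]
5: R B3 → L3 miss [-]
6: R B7 → L3 miss [-]
7: W B7 → L3 hit [D]

DIRTY = [7]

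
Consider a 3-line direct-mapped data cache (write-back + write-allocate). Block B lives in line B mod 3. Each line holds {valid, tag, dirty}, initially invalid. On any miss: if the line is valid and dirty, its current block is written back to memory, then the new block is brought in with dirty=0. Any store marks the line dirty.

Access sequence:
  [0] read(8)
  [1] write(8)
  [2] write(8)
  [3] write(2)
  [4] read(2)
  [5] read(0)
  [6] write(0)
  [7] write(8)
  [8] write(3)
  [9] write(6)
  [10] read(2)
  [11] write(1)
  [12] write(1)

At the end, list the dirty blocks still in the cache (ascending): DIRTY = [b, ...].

DIRTY = [1, 6]

  0 | R B8 → L2 miss [-]
  1 | W B8 → L2 hit [D]
  2 | W B8 → L2 hit [D]
  3 | W B2 → L2 miss wb→B8 [D]
  4 | R B2 → L2 hit [D]
  5 | R B0 → L0 miss [-]
  6 | W B0 → L0 hit [D]
  7 | W B8 → L2 miss wb→B2 [D]
  8 | W B3 → L0 miss wb→B0 [D]
  9 | W B6 → L0 miss wb→B3 [D]
  10 | R B2 → L2 miss wb→B8 [-]
  11 | W B1 → L1 miss [D]
  12 | W B1 → L1 hit [D]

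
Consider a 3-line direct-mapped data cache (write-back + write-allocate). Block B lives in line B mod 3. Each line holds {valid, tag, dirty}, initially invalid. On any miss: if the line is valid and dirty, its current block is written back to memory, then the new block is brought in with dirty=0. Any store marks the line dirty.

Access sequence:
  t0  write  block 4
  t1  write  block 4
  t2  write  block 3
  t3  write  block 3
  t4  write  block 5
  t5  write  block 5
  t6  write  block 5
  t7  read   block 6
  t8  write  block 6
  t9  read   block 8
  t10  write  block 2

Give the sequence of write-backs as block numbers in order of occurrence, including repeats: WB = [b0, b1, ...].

0: W B4 -> L1 miss  d=D]
1: W B4 -> L1 hit  d=D]
2: W B3 -> L0 miss  d=D]
3: W B3 -> L0 hit  d=D]
4: W B5 -> L2 miss  d=D]
5: W B5 -> L2 hit  d=D]
6: W B5 -> L2 hit  d=D]
7: R B6 -> L0 miss wb->B3  d=-]
8: W B6 -> L0 hit  d=D]
9: R B8 -> L2 miss wb->B5  d=-]
10: W B2 -> L2 miss  d=D]

WB = [3, 5]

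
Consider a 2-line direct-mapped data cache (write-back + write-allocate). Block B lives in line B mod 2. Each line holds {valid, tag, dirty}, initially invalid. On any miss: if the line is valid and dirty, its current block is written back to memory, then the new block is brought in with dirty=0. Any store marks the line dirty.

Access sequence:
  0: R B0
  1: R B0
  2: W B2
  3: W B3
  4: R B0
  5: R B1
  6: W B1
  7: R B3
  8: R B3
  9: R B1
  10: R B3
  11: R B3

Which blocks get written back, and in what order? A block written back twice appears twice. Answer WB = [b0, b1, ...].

0: R B0 → L0 miss [-]
1: R B0 → L0 hit [-]
2: W B2 → L0 miss [D]
3: W B3 → L1 miss [D]
4: R B0 → L0 miss wb→B2 [-]
5: R B1 → L1 miss wb→B3 [-]
6: W B1 → L1 hit [D]
7: R B3 → L1 miss wb→B1 [-]
8: R B3 → L1 hit [-]
9: R B1 → L1 miss [-]
10: R B3 → L1 miss [-]
11: R B3 → L1 hit [-]

WB = [2, 3, 1]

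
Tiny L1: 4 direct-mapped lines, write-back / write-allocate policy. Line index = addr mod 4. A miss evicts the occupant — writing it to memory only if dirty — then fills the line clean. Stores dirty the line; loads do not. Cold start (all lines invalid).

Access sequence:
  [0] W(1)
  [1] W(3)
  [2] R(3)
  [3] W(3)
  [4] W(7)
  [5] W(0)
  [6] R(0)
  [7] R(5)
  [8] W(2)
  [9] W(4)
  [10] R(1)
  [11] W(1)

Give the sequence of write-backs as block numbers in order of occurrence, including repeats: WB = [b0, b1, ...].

0: W B1 → L1 miss [D]
1: W B3 → L3 miss [D]
2: R B3 → L3 hit [D]
3: W B3 → L3 hit [D]
4: W B7 → L3 miss wb→B3 [D]
5: W B0 → L0 miss [D]
6: R B0 → L0 hit [D]
7: R B5 → L1 miss wb→B1 [-]
8: W B2 → L2 miss [D]
9: W B4 → L0 miss wb→B0 [D]
10: R B1 → L1 miss [-]
11: W B1 → L1 hit [D]

WB = [3, 1, 0]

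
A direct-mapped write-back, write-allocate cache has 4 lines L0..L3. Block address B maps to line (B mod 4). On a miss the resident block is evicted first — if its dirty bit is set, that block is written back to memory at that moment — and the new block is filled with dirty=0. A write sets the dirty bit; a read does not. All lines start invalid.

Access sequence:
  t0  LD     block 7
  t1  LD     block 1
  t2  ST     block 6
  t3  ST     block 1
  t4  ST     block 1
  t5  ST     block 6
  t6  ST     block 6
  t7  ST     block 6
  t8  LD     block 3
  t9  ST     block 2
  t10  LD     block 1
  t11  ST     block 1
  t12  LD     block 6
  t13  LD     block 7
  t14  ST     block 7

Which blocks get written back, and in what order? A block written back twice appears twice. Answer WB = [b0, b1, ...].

WB = [6, 2]

  0 | R B7 → L3 miss [-]
  1 | R B1 → L1 miss [-]
  2 | W B6 → L2 miss [D]
  3 | W B1 → L1 hit [D]
  4 | W B1 → L1 hit [D]
  5 | W B6 → L2 hit [D]
  6 | W B6 → L2 hit [D]
  7 | W B6 → L2 hit [D]
  8 | R B3 → L3 miss [-]
  9 | W B2 → L2 miss wb→B6 [D]
  10 | R B1 → L1 hit [D]
  11 | W B1 → L1 hit [D]
  12 | R B6 → L2 miss wb→B2 [-]
  13 | R B7 → L3 miss [-]
  14 | W B7 → L3 hit [D]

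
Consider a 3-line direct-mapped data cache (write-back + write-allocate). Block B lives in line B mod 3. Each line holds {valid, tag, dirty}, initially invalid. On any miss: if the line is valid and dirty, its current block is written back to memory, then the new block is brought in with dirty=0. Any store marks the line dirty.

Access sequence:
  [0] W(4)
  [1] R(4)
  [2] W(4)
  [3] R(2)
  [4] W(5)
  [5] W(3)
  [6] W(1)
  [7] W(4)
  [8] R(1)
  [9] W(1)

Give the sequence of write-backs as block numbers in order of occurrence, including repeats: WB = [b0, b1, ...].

  0 | W B4 → L1 miss [D]
  1 | R B4 → L1 hit [D]
  2 | W B4 → L1 hit [D]
  3 | R B2 → L2 miss [-]
  4 | W B5 → L2 miss [D]
  5 | W B3 → L0 miss [D]
  6 | W B1 → L1 miss wb→B4 [D]
  7 | W B4 → L1 miss wb→B1 [D]
  8 | R B1 → L1 miss wb→B4 [-]
  9 | W B1 → L1 hit [D]

WB = [4, 1, 4]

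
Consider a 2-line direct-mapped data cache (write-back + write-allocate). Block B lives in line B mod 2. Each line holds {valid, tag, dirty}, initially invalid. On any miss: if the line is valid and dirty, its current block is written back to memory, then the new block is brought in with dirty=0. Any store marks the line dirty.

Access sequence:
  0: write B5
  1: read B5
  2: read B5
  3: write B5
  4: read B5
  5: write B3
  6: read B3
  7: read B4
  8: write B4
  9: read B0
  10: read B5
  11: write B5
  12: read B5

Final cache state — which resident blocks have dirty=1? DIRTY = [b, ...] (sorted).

DIRTY = [5]

0: W B5 → L1 miss [D]
1: R B5 → L1 hit [D]
2: R B5 → L1 hit [D]
3: W B5 → L1 hit [D]
4: R B5 → L1 hit [D]
5: W B3 → L1 miss wb→B5 [D]
6: R B3 → L1 hit [D]
7: R B4 → L0 miss [-]
8: W B4 → L0 hit [D]
9: R B0 → L0 miss wb→B4 [-]
10: R B5 → L1 miss wb→B3 [-]
11: W B5 → L1 hit [D]
12: R B5 → L1 hit [D]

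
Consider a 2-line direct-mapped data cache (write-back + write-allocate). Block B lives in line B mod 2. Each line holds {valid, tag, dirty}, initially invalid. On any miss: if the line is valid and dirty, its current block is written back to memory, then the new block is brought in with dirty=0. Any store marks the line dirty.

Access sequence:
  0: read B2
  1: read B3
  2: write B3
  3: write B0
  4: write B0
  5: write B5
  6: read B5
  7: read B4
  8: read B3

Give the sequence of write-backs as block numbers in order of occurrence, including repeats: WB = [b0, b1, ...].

WB = [3, 0, 5]

  0 | R B2 → L0 miss [-]
  1 | R B3 → L1 miss [-]
  2 | W B3 → L1 hit [D]
  3 | W B0 → L0 miss [D]
  4 | W B0 → L0 hit [D]
  5 | W B5 → L1 miss wb→B3 [D]
  6 | R B5 → L1 hit [D]
  7 | R B4 → L0 miss wb→B0 [-]
  8 | R B3 → L1 miss wb→B5 [-]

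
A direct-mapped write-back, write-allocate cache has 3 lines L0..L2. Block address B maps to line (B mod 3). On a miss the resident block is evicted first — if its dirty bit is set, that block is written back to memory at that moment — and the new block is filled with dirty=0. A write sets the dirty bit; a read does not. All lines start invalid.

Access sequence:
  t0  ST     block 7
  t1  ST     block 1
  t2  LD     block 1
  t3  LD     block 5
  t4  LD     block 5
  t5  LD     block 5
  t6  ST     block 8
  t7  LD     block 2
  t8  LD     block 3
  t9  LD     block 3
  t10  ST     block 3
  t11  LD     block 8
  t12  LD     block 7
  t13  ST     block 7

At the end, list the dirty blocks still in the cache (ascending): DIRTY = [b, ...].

  0 | W B7 → L1 miss [D]
  1 | W B1 → L1 miss wb→B7 [D]
  2 | R B1 → L1 hit [D]
  3 | R B5 → L2 miss [-]
  4 | R B5 → L2 hit [-]
  5 | R B5 → L2 hit [-]
  6 | W B8 → L2 miss [D]
  7 | R B2 → L2 miss wb→B8 [-]
  8 | R B3 → L0 miss [-]
  9 | R B3 → L0 hit [-]
  10 | W B3 → L0 hit [D]
  11 | R B8 → L2 miss [-]
  12 | R B7 → L1 miss wb→B1 [-]
  13 | W B7 → L1 hit [D]

DIRTY = [3, 7]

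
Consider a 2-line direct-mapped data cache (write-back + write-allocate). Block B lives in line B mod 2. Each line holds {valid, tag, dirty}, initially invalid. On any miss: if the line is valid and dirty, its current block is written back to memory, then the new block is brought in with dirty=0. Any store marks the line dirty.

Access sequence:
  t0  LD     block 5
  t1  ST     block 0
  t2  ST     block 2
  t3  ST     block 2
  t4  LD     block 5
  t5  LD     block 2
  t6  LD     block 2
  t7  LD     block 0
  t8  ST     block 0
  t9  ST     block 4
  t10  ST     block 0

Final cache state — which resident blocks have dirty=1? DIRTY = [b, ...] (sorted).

DIRTY = [0]

0: R B5 → L1 miss [-]
1: W B0 → L0 miss [D]
2: W B2 → L0 miss wb→B0 [D]
3: W B2 → L0 hit [D]
4: R B5 → L1 hit [-]
5: R B2 → L0 hit [D]
6: R B2 → L0 hit [D]
7: R B0 → L0 miss wb→B2 [-]
8: W B0 → L0 hit [D]
9: W B4 → L0 miss wb→B0 [D]
10: W B0 → L0 miss wb→B4 [D]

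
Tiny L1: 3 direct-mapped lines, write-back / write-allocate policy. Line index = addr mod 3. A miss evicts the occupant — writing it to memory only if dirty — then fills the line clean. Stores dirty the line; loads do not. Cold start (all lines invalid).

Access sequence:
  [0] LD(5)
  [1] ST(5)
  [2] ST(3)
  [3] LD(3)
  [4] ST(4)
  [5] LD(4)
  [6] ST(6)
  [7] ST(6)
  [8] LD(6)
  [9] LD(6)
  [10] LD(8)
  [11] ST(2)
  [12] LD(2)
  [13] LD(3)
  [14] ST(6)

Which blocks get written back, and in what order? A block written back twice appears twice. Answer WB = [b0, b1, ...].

WB = [3, 5, 6]

  0 | R B5 → L2 miss [-]
  1 | W B5 → L2 hit [D]
  2 | W B3 → L0 miss [D]
  3 | R B3 → L0 hit [D]
  4 | W B4 → L1 miss [D]
  5 | R B4 → L1 hit [D]
  6 | W B6 → L0 miss wb→B3 [D]
  7 | W B6 → L0 hit [D]
  8 | R B6 → L0 hit [D]
  9 | R B6 → L0 hit [D]
  10 | R B8 → L2 miss wb→B5 [-]
  11 | W B2 → L2 miss [D]
  12 | R B2 → L2 hit [D]
  13 | R B3 → L0 miss wb→B6 [-]
  14 | W B6 → L0 miss [D]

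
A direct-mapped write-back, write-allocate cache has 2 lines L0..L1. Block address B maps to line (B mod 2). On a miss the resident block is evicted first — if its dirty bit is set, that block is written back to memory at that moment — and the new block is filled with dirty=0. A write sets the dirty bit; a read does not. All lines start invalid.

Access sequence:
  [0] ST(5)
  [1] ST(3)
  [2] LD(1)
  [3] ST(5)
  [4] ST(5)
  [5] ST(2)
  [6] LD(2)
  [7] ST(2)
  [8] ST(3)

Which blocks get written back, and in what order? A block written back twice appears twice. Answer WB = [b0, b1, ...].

WB = [5, 3, 5]

  0 | W B5 → L1 miss [D]
  1 | W B3 → L1 miss wb→B5 [D]
  2 | R B1 → L1 miss wb→B3 [-]
  3 | W B5 → L1 miss [D]
  4 | W B5 → L1 hit [D]
  5 | W B2 → L0 miss [D]
  6 | R B2 → L0 hit [D]
  7 | W B2 → L0 hit [D]
  8 | W B3 → L1 miss wb→B5 [D]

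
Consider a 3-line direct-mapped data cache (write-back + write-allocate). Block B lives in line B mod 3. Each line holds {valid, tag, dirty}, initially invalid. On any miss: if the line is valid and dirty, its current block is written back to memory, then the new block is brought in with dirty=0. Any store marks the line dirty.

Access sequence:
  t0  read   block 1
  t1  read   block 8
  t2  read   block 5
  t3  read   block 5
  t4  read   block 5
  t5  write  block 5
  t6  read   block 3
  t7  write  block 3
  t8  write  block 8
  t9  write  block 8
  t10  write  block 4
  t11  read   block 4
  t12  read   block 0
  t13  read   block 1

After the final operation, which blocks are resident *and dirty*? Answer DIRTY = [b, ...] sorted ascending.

DIRTY = [8]

0: R B1 → L1 miss [-]
1: R B8 → L2 miss [-]
2: R B5 → L2 miss [-]
3: R B5 → L2 hit [-]
4: R B5 → L2 hit [-]
5: W B5 → L2 hit [D]
6: R B3 → L0 miss [-]
7: W B3 → L0 hit [D]
8: W B8 → L2 miss wb→B5 [D]
9: W B8 → L2 hit [D]
10: W B4 → L1 miss [D]
11: R B4 → L1 hit [D]
12: R B0 → L0 miss wb→B3 [-]
13: R B1 → L1 miss wb→B4 [-]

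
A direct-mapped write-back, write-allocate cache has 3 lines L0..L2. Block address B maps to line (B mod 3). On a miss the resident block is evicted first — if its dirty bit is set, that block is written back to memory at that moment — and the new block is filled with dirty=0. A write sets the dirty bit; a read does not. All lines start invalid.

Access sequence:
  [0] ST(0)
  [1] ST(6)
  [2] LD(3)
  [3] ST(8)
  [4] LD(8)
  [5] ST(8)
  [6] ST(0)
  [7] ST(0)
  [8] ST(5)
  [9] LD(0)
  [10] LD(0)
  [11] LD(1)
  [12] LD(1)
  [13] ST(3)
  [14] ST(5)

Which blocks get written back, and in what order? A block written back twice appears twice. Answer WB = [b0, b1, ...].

WB = [0, 6, 8, 0]

0: W B0 -> L0 miss  d=D]
1: W B6 -> L0 miss wb->B0  d=D]
2: R B3 -> L0 miss wb->B6  d=-]
3: W B8 -> L2 miss  d=D]
4: R B8 -> L2 hit  d=D]
5: W B8 -> L2 hit  d=D]
6: W B0 -> L0 miss  d=D]
7: W B0 -> L0 hit  d=D]
8: W B5 -> L2 miss wb->B8  d=D]
9: R B0 -> L0 hit  d=D]
10: R B0 -> L0 hit  d=D]
11: R B1 -> L1 miss  d=-]
12: R B1 -> L1 hit  d=-]
13: W B3 -> L0 miss wb->B0  d=D]
14: W B5 -> L2 hit  d=D]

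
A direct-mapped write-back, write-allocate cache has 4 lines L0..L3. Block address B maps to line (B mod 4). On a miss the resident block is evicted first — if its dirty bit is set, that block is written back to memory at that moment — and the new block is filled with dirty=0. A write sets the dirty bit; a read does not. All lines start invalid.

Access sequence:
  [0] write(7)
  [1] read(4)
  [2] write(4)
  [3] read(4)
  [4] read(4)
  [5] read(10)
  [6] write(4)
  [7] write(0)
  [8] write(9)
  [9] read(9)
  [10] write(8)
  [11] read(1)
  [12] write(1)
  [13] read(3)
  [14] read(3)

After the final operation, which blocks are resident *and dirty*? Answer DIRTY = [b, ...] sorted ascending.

0: W B7 → L3 miss [D]
1: R B4 → L0 miss [-]
2: W B4 → L0 hit [D]
3: R B4 → L0 hit [D]
4: R B4 → L0 hit [D]
5: R B10 → L2 miss [-]
6: W B4 → L0 hit [D]
7: W B0 → L0 miss wb→B4 [D]
8: W B9 → L1 miss [D]
9: R B9 → L1 hit [D]
10: W B8 → L0 miss wb→B0 [D]
11: R B1 → L1 miss wb→B9 [-]
12: W B1 → L1 hit [D]
13: R B3 → L3 miss wb→B7 [-]
14: R B3 → L3 hit [-]

DIRTY = [1, 8]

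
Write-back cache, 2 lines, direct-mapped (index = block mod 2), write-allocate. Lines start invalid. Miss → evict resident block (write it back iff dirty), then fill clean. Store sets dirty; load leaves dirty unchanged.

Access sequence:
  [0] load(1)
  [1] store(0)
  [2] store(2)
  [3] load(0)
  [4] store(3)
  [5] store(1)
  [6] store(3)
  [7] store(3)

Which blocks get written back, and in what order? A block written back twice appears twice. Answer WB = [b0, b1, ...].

WB = [0, 2, 3, 1]

0: R B1 -> L1 miss  d=-]
1: W B0 -> L0 miss  d=D]
2: W B2 -> L0 miss wb->B0  d=D]
3: R B0 -> L0 miss wb->B2  d=-]
4: W B3 -> L1 miss  d=D]
5: W B1 -> L1 miss wb->B3  d=D]
6: W B3 -> L1 miss wb->B1  d=D]
7: W B3 -> L1 hit  d=D]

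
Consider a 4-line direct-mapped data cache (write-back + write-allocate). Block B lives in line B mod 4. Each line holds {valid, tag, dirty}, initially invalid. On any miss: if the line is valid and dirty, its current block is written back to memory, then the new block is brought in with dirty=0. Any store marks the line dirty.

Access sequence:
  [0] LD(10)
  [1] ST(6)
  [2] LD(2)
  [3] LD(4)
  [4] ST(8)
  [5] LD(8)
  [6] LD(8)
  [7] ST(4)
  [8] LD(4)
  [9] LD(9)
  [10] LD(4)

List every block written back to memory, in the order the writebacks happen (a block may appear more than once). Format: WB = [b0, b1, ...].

  0 | R B10 → L2 miss [-]
  1 | W B6 → L2 miss [D]
  2 | R B2 → L2 miss wb→B6 [-]
  3 | R B4 → L0 miss [-]
  4 | W B8 → L0 miss [D]
  5 | R B8 → L0 hit [D]
  6 | R B8 → L0 hit [D]
  7 | W B4 → L0 miss wb→B8 [D]
  8 | R B4 → L0 hit [D]
  9 | R B9 → L1 miss [-]
  10 | R B4 → L0 hit [D]

WB = [6, 8]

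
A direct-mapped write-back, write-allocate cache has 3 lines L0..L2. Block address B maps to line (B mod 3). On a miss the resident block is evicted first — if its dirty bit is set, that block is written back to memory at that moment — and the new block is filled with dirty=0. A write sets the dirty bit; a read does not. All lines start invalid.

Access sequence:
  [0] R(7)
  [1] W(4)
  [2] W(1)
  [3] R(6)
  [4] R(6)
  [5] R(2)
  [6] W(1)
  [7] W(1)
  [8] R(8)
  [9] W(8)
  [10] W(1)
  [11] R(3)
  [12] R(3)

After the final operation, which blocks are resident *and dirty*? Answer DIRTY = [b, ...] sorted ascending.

  0 | R B7 → L1 miss [-]
  1 | W B4 → L1 miss [D]
  2 | W B1 → L1 miss wb→B4 [D]
  3 | R B6 → L0 miss [-]
  4 | R B6 → L0 hit [-]
  5 | R B2 → L2 miss [-]
  6 | W B1 → L1 hit [D]
  7 | W B1 → L1 hit [D]
  8 | R B8 → L2 miss [-]
  9 | W B8 → L2 hit [D]
  10 | W B1 → L1 hit [D]
  11 | R B3 → L0 miss [-]
  12 | R B3 → L0 hit [-]

DIRTY = [1, 8]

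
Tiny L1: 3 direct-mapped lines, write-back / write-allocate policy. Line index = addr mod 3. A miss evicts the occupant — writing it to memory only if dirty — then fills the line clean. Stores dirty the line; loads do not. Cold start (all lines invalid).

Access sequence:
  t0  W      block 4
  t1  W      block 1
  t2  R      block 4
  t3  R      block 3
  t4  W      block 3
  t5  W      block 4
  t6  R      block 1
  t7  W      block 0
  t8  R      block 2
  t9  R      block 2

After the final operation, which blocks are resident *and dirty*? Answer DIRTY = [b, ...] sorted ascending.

0: W B4 → L1 miss [D]
1: W B1 → L1 miss wb→B4 [D]
2: R B4 → L1 miss wb→B1 [-]
3: R B3 → L0 miss [-]
4: W B3 → L0 hit [D]
5: W B4 → L1 hit [D]
6: R B1 → L1 miss wb→B4 [-]
7: W B0 → L0 miss wb→B3 [D]
8: R B2 → L2 miss [-]
9: R B2 → L2 hit [-]

DIRTY = [0]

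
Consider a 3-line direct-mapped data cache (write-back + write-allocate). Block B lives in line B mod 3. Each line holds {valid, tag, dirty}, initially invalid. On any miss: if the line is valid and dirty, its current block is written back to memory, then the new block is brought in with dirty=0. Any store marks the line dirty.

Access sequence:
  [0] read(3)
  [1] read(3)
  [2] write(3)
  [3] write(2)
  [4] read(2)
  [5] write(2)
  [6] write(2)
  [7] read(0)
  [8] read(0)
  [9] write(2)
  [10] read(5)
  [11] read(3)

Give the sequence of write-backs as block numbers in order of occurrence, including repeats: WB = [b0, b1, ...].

0: R B3 → L0 miss [-]
1: R B3 → L0 hit [-]
2: W B3 → L0 hit [D]
3: W B2 → L2 miss [D]
4: R B2 → L2 hit [D]
5: W B2 → L2 hit [D]
6: W B2 → L2 hit [D]
7: R B0 → L0 miss wb→B3 [-]
8: R B0 → L0 hit [-]
9: W B2 → L2 hit [D]
10: R B5 → L2 miss wb→B2 [-]
11: R B3 → L0 miss [-]

WB = [3, 2]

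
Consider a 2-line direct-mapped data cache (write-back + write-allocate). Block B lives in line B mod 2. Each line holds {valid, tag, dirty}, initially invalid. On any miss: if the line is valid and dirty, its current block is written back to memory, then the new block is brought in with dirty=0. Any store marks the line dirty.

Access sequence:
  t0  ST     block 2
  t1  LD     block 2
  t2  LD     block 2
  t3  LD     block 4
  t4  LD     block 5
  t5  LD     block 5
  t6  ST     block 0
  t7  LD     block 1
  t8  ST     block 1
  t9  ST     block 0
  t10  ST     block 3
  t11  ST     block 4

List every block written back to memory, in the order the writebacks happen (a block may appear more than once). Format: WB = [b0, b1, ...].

WB = [2, 1, 0]

0: W B2 -> L0 miss  d=D]
1: R B2 -> L0 hit  d=D]
2: R B2 -> L0 hit  d=D]
3: R B4 -> L0 miss wb->B2  d=-]
4: R B5 -> L1 miss  d=-]
5: R B5 -> L1 hit  d=-]
6: W B0 -> L0 miss  d=D]
7: R B1 -> L1 miss  d=-]
8: W B1 -> L1 hit  d=D]
9: W B0 -> L0 hit  d=D]
10: W B3 -> L1 miss wb->B1  d=D]
11: W B4 -> L0 miss wb->B0  d=D]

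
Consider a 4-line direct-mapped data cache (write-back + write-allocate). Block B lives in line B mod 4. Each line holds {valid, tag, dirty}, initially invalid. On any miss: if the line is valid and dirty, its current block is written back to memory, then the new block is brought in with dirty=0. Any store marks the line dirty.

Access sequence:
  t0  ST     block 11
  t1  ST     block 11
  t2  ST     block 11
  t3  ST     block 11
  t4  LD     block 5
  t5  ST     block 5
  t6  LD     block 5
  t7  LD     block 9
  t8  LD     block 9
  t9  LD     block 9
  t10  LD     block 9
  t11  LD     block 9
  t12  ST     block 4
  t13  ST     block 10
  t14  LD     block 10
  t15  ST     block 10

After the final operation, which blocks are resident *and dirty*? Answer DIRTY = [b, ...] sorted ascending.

DIRTY = [4, 10, 11]

0: W B11 -> L3 miss  d=D]
1: W B11 -> L3 hit  d=D]
2: W B11 -> L3 hit  d=D]
3: W B11 -> L3 hit  d=D]
4: R B5 -> L1 miss  d=-]
5: W B5 -> L1 hit  d=D]
6: R B5 -> L1 hit  d=D]
7: R B9 -> L1 miss wb->B5  d=-]
8: R B9 -> L1 hit  d=-]
9: R B9 -> L1 hit  d=-]
10: R B9 -> L1 hit  d=-]
11: R B9 -> L1 hit  d=-]
12: W B4 -> L0 miss  d=D]
13: W B10 -> L2 miss  d=D]
14: R B10 -> L2 hit  d=D]
15: W B10 -> L2 hit  d=D]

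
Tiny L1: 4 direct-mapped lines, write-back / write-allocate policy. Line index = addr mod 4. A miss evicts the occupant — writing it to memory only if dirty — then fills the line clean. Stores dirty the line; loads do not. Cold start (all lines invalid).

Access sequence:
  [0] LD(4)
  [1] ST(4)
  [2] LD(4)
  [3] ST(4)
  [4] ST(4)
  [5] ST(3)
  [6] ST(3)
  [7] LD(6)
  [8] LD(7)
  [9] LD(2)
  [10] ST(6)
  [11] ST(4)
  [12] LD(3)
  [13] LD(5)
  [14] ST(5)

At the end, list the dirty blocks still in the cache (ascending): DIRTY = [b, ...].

  0 | R B4 → L0 miss [-]
  1 | W B4 → L0 hit [D]
  2 | R B4 → L0 hit [D]
  3 | W B4 → L0 hit [D]
  4 | W B4 → L0 hit [D]
  5 | W B3 → L3 miss [D]
  6 | W B3 → L3 hit [D]
  7 | R B6 → L2 miss [-]
  8 | R B7 → L3 miss wb→B3 [-]
  9 | R B2 → L2 miss [-]
  10 | W B6 → L2 miss [D]
  11 | W B4 → L0 hit [D]
  12 | R B3 → L3 miss [-]
  13 | R B5 → L1 miss [-]
  14 | W B5 → L1 hit [D]

DIRTY = [4, 5, 6]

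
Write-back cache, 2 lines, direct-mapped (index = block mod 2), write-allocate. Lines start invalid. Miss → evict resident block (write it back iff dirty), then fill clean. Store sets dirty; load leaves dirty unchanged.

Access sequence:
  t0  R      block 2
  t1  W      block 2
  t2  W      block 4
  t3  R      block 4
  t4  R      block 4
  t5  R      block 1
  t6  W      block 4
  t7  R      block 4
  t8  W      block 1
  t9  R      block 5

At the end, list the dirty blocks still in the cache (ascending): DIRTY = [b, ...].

0: R B2 → L0 miss [-]
1: W B2 → L0 hit [D]
2: W B4 → L0 miss wb→B2 [D]
3: R B4 → L0 hit [D]
4: R B4 → L0 hit [D]
5: R B1 → L1 miss [-]
6: W B4 → L0 hit [D]
7: R B4 → L0 hit [D]
8: W B1 → L1 hit [D]
9: R B5 → L1 miss wb→B1 [-]

DIRTY = [4]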